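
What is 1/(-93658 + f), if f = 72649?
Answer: -1/21009 ≈ -4.7599e-5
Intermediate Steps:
1/(-93658 + f) = 1/(-93658 + 72649) = 1/(-21009) = -1/21009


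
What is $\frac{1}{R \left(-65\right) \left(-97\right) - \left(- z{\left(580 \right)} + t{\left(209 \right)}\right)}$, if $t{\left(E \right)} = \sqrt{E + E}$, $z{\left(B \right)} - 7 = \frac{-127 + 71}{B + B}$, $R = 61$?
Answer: $\frac{8086466285}{3110151571636839} + \frac{21025 \sqrt{418}}{3110151571636839} \approx 2.6002 \cdot 10^{-6}$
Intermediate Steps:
$z{\left(B \right)} = 7 - \frac{28}{B}$ ($z{\left(B \right)} = 7 + \frac{-127 + 71}{B + B} = 7 - \frac{56}{2 B} = 7 - 56 \frac{1}{2 B} = 7 - \frac{28}{B}$)
$t{\left(E \right)} = \sqrt{2} \sqrt{E}$ ($t{\left(E \right)} = \sqrt{2 E} = \sqrt{2} \sqrt{E}$)
$\frac{1}{R \left(-65\right) \left(-97\right) - \left(- z{\left(580 \right)} + t{\left(209 \right)}\right)} = \frac{1}{61 \left(-65\right) \left(-97\right) - \left(-7 + \frac{7}{145} + \sqrt{2} \sqrt{209}\right)} = \frac{1}{\left(-3965\right) \left(-97\right) + \left(\left(7 - \frac{7}{145}\right) - \sqrt{418}\right)} = \frac{1}{384605 + \left(\left(7 - \frac{7}{145}\right) - \sqrt{418}\right)} = \frac{1}{384605 + \left(\frac{1008}{145} - \sqrt{418}\right)} = \frac{1}{\frac{55768733}{145} - \sqrt{418}}$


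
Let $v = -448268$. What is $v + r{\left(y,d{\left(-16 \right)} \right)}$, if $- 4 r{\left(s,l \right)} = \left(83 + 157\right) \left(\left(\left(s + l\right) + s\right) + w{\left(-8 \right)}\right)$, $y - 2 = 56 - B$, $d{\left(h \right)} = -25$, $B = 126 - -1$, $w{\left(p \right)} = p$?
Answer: $-438008$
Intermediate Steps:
$B = 127$ ($B = 126 + 1 = 127$)
$y = -69$ ($y = 2 + \left(56 - 127\right) = 2 - 71 = -69$)
$r{\left(s,l \right)} = 480 - 120 s - 60 l$ ($r{\left(s,l \right)} = - \frac{\left(83 + 157\right) \left(\left(\left(s + l\right) + s\right) - 8\right)}{4} = - \frac{240 \left(\left(\left(l + s\right) + s\right) - 8\right)}{4} = - \frac{240 \left(\left(l + 2 s\right) - 8\right)}{4} = - \frac{240 \left(-8 + l + 2 s\right)}{4} = - \frac{-1920 + 240 l + 480 s}{4} = 480 - 120 s - 60 l$)
$v + r{\left(y,d{\left(-16 \right)} \right)} = -448268 - -10260 = -448268 + \left(480 + 8280 + 1500\right) = -448268 + 10260 = -438008$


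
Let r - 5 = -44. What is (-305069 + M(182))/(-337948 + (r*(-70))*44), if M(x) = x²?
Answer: 271945/217828 ≈ 1.2484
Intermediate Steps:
r = -39 (r = 5 - 44 = -39)
(-305069 + M(182))/(-337948 + (r*(-70))*44) = (-305069 + 182²)/(-337948 - 39*(-70)*44) = (-305069 + 33124)/(-337948 + 2730*44) = -271945/(-337948 + 120120) = -271945/(-217828) = -271945*(-1/217828) = 271945/217828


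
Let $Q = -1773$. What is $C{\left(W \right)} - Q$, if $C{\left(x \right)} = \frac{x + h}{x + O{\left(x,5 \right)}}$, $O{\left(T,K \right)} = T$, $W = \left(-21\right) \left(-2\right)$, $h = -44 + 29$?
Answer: $\frac{49653}{28} \approx 1773.3$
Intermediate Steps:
$h = -15$
$W = 42$
$C{\left(x \right)} = \frac{-15 + x}{2 x}$ ($C{\left(x \right)} = \frac{x - 15}{x + x} = \frac{-15 + x}{2 x}$)
$C{\left(W \right)} - Q = \frac{-15 + 42}{2 \cdot 42} - -1773 = \frac{1}{2} \cdot \frac{1}{42} \cdot 27 + 1773 = \frac{9}{28} + 1773 = \frac{49653}{28}$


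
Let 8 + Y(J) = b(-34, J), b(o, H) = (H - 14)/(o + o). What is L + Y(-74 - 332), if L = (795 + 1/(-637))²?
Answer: 4359724790893/6898073 ≈ 6.3202e+5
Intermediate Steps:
b(o, H) = (-14 + H)/(2*o) (b(o, H) = (-14 + H)/((2*o)) = (-14 + H)*(1/(2*o)) = (-14 + H)/(2*o))
L = 256455139396/405769 (L = (795 - 1/637)² = (506414/637)² = 256455139396/405769 ≈ 6.3202e+5)
Y(J) = -265/34 - J/68 (Y(J) = -8 + (½)*(-14 + J)/(-34) = -8 + (½)*(-1/34)*(-14 + J) = -8 + (7/34 - J/68) = -265/34 - J/68)
L + Y(-74 - 332) = 256455139396/405769 + (-265/34 - (-74 - 332)/68) = 256455139396/405769 + (-265/34 - 1/68*(-406)) = 256455139396/405769 + (-265/34 + 203/34) = 256455139396/405769 - 31/17 = 4359724790893/6898073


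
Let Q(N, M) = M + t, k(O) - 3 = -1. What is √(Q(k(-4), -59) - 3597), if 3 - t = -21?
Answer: 4*I*√227 ≈ 60.266*I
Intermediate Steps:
t = 24 (t = 3 - 1*(-21) = 3 + 21 = 24)
k(O) = 2 (k(O) = 3 - 1 = 2)
Q(N, M) = 24 + M (Q(N, M) = M + 24 = 24 + M)
√(Q(k(-4), -59) - 3597) = √((24 - 59) - 3597) = √(-35 - 3597) = √(-3632) = 4*I*√227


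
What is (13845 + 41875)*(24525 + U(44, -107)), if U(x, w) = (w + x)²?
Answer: 1587685680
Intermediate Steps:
(13845 + 41875)*(24525 + U(44, -107)) = (13845 + 41875)*(24525 + (-107 + 44)²) = 55720*(24525 + (-63)²) = 55720*(24525 + 3969) = 55720*28494 = 1587685680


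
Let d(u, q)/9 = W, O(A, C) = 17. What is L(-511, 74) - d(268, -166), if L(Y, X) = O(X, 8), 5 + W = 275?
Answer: -2413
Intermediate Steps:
W = 270 (W = -5 + 275 = 270)
d(u, q) = 2430 (d(u, q) = 9*270 = 2430)
L(Y, X) = 17
L(-511, 74) - d(268, -166) = 17 - 1*2430 = 17 - 2430 = -2413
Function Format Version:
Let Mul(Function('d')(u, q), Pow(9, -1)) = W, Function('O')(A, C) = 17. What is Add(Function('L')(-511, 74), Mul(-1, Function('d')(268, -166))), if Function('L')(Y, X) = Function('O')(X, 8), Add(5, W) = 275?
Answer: -2413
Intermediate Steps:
W = 270 (W = Add(-5, 275) = 270)
Function('d')(u, q) = 2430 (Function('d')(u, q) = Mul(9, 270) = 2430)
Function('L')(Y, X) = 17
Add(Function('L')(-511, 74), Mul(-1, Function('d')(268, -166))) = Add(17, Mul(-1, 2430)) = Add(17, -2430) = -2413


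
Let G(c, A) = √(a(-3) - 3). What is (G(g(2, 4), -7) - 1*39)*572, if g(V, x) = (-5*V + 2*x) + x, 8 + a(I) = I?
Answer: -22308 + 572*I*√14 ≈ -22308.0 + 2140.2*I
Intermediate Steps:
a(I) = -8 + I
g(V, x) = -5*V + 3*x
G(c, A) = I*√14 (G(c, A) = √((-8 - 3) - 3) = √(-11 - 3) = √(-14) = I*√14)
(G(g(2, 4), -7) - 1*39)*572 = (I*√14 - 1*39)*572 = (I*√14 - 39)*572 = (-39 + I*√14)*572 = -22308 + 572*I*√14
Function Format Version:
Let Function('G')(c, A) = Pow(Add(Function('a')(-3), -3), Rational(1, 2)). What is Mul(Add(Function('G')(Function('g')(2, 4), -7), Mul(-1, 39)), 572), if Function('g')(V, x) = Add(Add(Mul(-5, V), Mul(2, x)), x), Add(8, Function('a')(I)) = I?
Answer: Add(-22308, Mul(572, I, Pow(14, Rational(1, 2)))) ≈ Add(-22308., Mul(2140.2, I))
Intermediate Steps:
Function('a')(I) = Add(-8, I)
Function('g')(V, x) = Add(Mul(-5, V), Mul(3, x))
Function('G')(c, A) = Mul(I, Pow(14, Rational(1, 2))) (Function('G')(c, A) = Pow(Add(Add(-8, -3), -3), Rational(1, 2)) = Pow(Add(-11, -3), Rational(1, 2)) = Pow(-14, Rational(1, 2)) = Mul(I, Pow(14, Rational(1, 2))))
Mul(Add(Function('G')(Function('g')(2, 4), -7), Mul(-1, 39)), 572) = Mul(Add(Mul(I, Pow(14, Rational(1, 2))), Mul(-1, 39)), 572) = Mul(Add(Mul(I, Pow(14, Rational(1, 2))), -39), 572) = Mul(Add(-39, Mul(I, Pow(14, Rational(1, 2)))), 572) = Add(-22308, Mul(572, I, Pow(14, Rational(1, 2))))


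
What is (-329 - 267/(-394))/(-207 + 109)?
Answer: 129359/38612 ≈ 3.3502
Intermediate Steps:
(-329 - 267/(-394))/(-207 + 109) = (-329 - 267*(-1/394))/(-98) = (-329 + 267/394)*(-1/98) = -129359/394*(-1/98) = 129359/38612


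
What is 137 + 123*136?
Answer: 16865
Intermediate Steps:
137 + 123*136 = 137 + 16728 = 16865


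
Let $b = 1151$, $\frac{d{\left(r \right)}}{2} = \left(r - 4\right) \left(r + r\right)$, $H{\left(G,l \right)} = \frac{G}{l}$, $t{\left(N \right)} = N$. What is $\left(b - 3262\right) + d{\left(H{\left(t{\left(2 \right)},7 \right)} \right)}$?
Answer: $- \frac{103647}{49} \approx -2115.2$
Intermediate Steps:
$d{\left(r \right)} = 4 r \left(-4 + r\right)$ ($d{\left(r \right)} = 2 \left(r - 4\right) \left(r + r\right) = 2 \left(-4 + r\right) 2 r = 2 \cdot 2 r \left(-4 + r\right) = 4 r \left(-4 + r\right)$)
$\left(b - 3262\right) + d{\left(H{\left(t{\left(2 \right)},7 \right)} \right)} = \left(1151 - 3262\right) + 4 \cdot \frac{2}{7} \left(-4 + \frac{2}{7}\right) = -2111 + 4 \cdot 2 \cdot \frac{1}{7} \left(-4 + 2 \cdot \frac{1}{7}\right) = -2111 + 4 \cdot \frac{2}{7} \left(-4 + \frac{2}{7}\right) = -2111 + 4 \cdot \frac{2}{7} \left(- \frac{26}{7}\right) = -2111 - \frac{208}{49} = - \frac{103647}{49}$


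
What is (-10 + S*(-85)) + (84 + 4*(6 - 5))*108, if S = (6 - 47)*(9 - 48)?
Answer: -126421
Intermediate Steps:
S = 1599 (S = -41*(-39) = 1599)
(-10 + S*(-85)) + (84 + 4*(6 - 5))*108 = (-10 + 1599*(-85)) + (84 + 4*(6 - 5))*108 = (-10 - 135915) + (84 + 4*1)*108 = -135925 + (84 + 4)*108 = -135925 + 88*108 = -135925 + 9504 = -126421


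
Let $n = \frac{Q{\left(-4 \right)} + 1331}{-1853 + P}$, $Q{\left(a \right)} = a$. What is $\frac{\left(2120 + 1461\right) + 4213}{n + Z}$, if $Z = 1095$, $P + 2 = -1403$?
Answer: $\frac{25392852}{3566183} \approx 7.1205$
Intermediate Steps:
$P = -1405$ ($P = -2 - 1403 = -1405$)
$n = - \frac{1327}{3258}$ ($n = \frac{-4 + 1331}{-1853 - 1405} = \frac{1327}{-3258} = 1327 \left(- \frac{1}{3258}\right) = - \frac{1327}{3258} \approx -0.40731$)
$\frac{\left(2120 + 1461\right) + 4213}{n + Z} = \frac{\left(2120 + 1461\right) + 4213}{- \frac{1327}{3258} + 1095} = \frac{3581 + 4213}{\frac{3566183}{3258}} = 7794 \cdot \frac{3258}{3566183} = \frac{25392852}{3566183}$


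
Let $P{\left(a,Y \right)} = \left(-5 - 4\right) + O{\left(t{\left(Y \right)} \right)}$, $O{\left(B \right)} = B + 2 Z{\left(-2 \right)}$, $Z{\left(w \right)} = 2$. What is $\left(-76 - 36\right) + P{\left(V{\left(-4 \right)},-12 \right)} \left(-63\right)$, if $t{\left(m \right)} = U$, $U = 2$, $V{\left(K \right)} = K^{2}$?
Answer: $77$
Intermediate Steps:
$t{\left(m \right)} = 2$
$O{\left(B \right)} = 4 + B$ ($O{\left(B \right)} = B + 2 \cdot 2 = B + 4 = 4 + B$)
$P{\left(a,Y \right)} = -3$ ($P{\left(a,Y \right)} = \left(-5 - 4\right) + \left(4 + 2\right) = -9 + 6 = -3$)
$\left(-76 - 36\right) + P{\left(V{\left(-4 \right)},-12 \right)} \left(-63\right) = \left(-76 - 36\right) - -189 = \left(-76 - 36\right) + 189 = -112 + 189 = 77$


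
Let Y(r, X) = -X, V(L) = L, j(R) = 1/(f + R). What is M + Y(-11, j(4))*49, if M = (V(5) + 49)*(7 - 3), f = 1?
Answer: 1031/5 ≈ 206.20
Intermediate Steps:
j(R) = 1/(1 + R)
M = 216 (M = (5 + 49)*(7 - 3) = 54*4 = 216)
M + Y(-11, j(4))*49 = 216 - 1/(1 + 4)*49 = 216 - 1/5*49 = 216 - 49/5 = 1031/5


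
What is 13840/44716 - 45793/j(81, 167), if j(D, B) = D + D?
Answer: -511359427/1810998 ≈ -282.36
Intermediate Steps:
j(D, B) = 2*D
13840/44716 - 45793/j(81, 167) = 13840/44716 - 45793/(2*81) = 13840*(1/44716) - 45793/162 = 3460/11179 - 45793*1/162 = 3460/11179 - 45793/162 = -511359427/1810998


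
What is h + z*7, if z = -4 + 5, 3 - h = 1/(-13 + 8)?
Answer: 51/5 ≈ 10.200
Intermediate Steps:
h = 16/5 (h = 3 - 1/(-13 + 8) = 3 - 1/(-5) = 3 - 1*(-1/5) = 3 + 1/5 = 16/5 ≈ 3.2000)
z = 1
h + z*7 = 16/5 + 1*7 = 16/5 + 7 = 51/5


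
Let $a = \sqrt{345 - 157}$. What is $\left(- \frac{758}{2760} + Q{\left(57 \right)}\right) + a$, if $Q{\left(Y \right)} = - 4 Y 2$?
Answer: $- \frac{629659}{1380} + 2 \sqrt{47} \approx -442.56$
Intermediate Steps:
$a = 2 \sqrt{47}$ ($a = \sqrt{188} = 2 \sqrt{47} \approx 13.711$)
$Q{\left(Y \right)} = - 8 Y$
$\left(- \frac{758}{2760} + Q{\left(57 \right)}\right) + a = \left(- \frac{758}{2760} - 456\right) + 2 \sqrt{47} = \left(\left(-758\right) \frac{1}{2760} - 456\right) + 2 \sqrt{47} = \left(- \frac{379}{1380} - 456\right) + 2 \sqrt{47} = - \frac{629659}{1380} + 2 \sqrt{47}$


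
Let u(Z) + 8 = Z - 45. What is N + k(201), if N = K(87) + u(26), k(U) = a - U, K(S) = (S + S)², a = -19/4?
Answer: 120173/4 ≈ 30043.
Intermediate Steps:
u(Z) = -53 + Z (u(Z) = -8 + (Z - 45) = -8 + (-45 + Z) = -53 + Z)
a = -19/4 (a = -19*¼ = -19/4 ≈ -4.7500)
K(S) = 4*S² (K(S) = (2*S)² = 4*S²)
k(U) = -19/4 - U
N = 30249 (N = 4*87² + (-53 + 26) = 4*7569 - 27 = 30276 - 27 = 30249)
N + k(201) = 30249 + (-19/4 - 1*201) = 30249 + (-19/4 - 201) = 30249 - 823/4 = 120173/4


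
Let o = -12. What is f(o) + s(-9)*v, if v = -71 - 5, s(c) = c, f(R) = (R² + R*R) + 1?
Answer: 973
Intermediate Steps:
f(R) = 1 + 2*R² (f(R) = (R² + R²) + 1 = 2*R² + 1 = 1 + 2*R²)
v = -76
f(o) + s(-9)*v = (1 + 2*(-12)²) - 9*(-76) = (1 + 2*144) + 684 = (1 + 288) + 684 = 289 + 684 = 973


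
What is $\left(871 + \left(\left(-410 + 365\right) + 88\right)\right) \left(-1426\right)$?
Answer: $-1303364$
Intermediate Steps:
$\left(871 + \left(\left(-410 + 365\right) + 88\right)\right) \left(-1426\right) = \left(871 + \left(-45 + 88\right)\right) \left(-1426\right) = \left(871 + 43\right) \left(-1426\right) = 914 \left(-1426\right) = -1303364$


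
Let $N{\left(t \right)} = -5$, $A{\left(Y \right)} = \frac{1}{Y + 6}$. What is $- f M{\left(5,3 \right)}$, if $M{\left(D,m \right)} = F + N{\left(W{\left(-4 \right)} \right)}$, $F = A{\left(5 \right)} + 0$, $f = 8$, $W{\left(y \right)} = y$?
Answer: $\frac{432}{11} \approx 39.273$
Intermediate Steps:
$A{\left(Y \right)} = \frac{1}{6 + Y}$
$F = \frac{1}{11}$ ($F = \frac{1}{6 + 5} + 0 = \frac{1}{11} + 0 = \frac{1}{11} \approx 0.090909$)
$M{\left(D,m \right)} = - \frac{54}{11}$ ($M{\left(D,m \right)} = \frac{1}{11} - 5 = - \frac{54}{11}$)
$- f M{\left(5,3 \right)} = \left(-1\right) 8 \left(- \frac{54}{11}\right) = \left(-8\right) \left(- \frac{54}{11}\right) = \frac{432}{11}$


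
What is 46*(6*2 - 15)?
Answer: -138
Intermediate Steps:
46*(6*2 - 15) = 46*(12 - 15) = 46*(-3) = -138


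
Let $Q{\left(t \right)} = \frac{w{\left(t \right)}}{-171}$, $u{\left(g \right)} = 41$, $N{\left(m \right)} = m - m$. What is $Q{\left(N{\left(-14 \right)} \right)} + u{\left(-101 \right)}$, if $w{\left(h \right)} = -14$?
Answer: $\frac{7025}{171} \approx 41.082$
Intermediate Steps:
$N{\left(m \right)} = 0$
$Q{\left(t \right)} = \frac{14}{171}$ ($Q{\left(t \right)} = - \frac{14}{-171} = \left(-14\right) \left(- \frac{1}{171}\right) = \frac{14}{171}$)
$Q{\left(N{\left(-14 \right)} \right)} + u{\left(-101 \right)} = \frac{14}{171} + 41 = \frac{7025}{171}$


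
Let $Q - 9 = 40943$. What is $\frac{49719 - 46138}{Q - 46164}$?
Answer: $- \frac{3581}{5212} \approx -0.68707$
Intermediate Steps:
$Q = 40952$ ($Q = 9 + 40943 = 40952$)
$\frac{49719 - 46138}{Q - 46164} = \frac{49719 - 46138}{40952 - 46164} = \frac{3581}{-5212} = 3581 \left(- \frac{1}{5212}\right) = - \frac{3581}{5212}$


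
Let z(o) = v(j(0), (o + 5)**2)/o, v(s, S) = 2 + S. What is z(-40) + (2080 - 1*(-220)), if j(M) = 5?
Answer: 90773/40 ≈ 2269.3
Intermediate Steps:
z(o) = (2 + (5 + o)**2)/o (z(o) = (2 + (o + 5)**2)/o = (2 + (5 + o)**2)/o)
z(-40) + (2080 - 1*(-220)) = (2 + (5 - 40)**2)/(-40) + (2080 - 1*(-220)) = -(2 + (-35)**2)/40 + (2080 + 220) = -(2 + 1225)/40 + 2300 = -1/40*1227 + 2300 = -1227/40 + 2300 = 90773/40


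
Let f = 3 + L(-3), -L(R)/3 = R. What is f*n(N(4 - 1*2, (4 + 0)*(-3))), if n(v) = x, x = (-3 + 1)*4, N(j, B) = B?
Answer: -96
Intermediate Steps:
L(R) = -3*R
x = -8 (x = -2*4 = -8)
f = 12 (f = 3 - 3*(-3) = 3 + 9 = 12)
n(v) = -8
f*n(N(4 - 1*2, (4 + 0)*(-3))) = 12*(-8) = -96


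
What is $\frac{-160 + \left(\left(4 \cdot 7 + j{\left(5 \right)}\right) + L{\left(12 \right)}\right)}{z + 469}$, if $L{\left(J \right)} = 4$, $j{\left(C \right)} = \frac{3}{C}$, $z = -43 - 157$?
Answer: $- \frac{637}{1345} \approx -0.47361$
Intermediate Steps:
$z = -200$
$\frac{-160 + \left(\left(4 \cdot 7 + j{\left(5 \right)}\right) + L{\left(12 \right)}\right)}{z + 469} = \frac{-160 + \left(\left(4 \cdot 7 + \frac{3}{5}\right) + 4\right)}{-200 + 469} = \frac{-160 + \left(\left(28 + 3 \cdot \frac{1}{5}\right) + 4\right)}{269} = \left(-160 + \left(\left(28 + \frac{3}{5}\right) + 4\right)\right) \frac{1}{269} = \left(-160 + \left(\frac{143}{5} + 4\right)\right) \frac{1}{269} = \left(-160 + \frac{163}{5}\right) \frac{1}{269} = \left(- \frac{637}{5}\right) \frac{1}{269} = - \frac{637}{1345}$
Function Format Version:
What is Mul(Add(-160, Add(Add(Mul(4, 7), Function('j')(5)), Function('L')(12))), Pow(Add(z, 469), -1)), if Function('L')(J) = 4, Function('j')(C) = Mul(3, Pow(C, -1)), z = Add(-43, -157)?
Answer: Rational(-637, 1345) ≈ -0.47361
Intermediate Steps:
z = -200
Mul(Add(-160, Add(Add(Mul(4, 7), Function('j')(5)), Function('L')(12))), Pow(Add(z, 469), -1)) = Mul(Add(-160, Add(Add(Mul(4, 7), Mul(3, Pow(5, -1))), 4)), Pow(Add(-200, 469), -1)) = Mul(Add(-160, Add(Add(28, Mul(3, Rational(1, 5))), 4)), Pow(269, -1)) = Mul(Add(-160, Add(Add(28, Rational(3, 5)), 4)), Rational(1, 269)) = Mul(Add(-160, Add(Rational(143, 5), 4)), Rational(1, 269)) = Mul(Add(-160, Rational(163, 5)), Rational(1, 269)) = Mul(Rational(-637, 5), Rational(1, 269)) = Rational(-637, 1345)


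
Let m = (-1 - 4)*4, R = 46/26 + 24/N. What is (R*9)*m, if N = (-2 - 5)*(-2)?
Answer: -57060/91 ≈ -627.03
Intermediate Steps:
N = 14 (N = -7*(-2) = 14)
R = 317/91 (R = 46/26 + 24/14 = 46*(1/26) + 24*(1/14) = 23/13 + 12/7 = 317/91 ≈ 3.4835)
m = -20 (m = -5*4 = -20)
(R*9)*m = ((317/91)*9)*(-20) = (2853/91)*(-20) = -57060/91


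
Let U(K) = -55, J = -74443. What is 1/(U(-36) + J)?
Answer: -1/74498 ≈ -1.3423e-5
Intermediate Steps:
1/(U(-36) + J) = 1/(-55 - 74443) = 1/(-74498) = -1/74498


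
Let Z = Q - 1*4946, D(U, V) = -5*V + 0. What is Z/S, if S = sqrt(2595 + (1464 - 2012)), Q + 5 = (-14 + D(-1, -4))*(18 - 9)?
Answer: -4897*sqrt(2047)/2047 ≈ -108.24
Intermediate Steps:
D(U, V) = -5*V
Q = 49 (Q = -5 + (-14 - 5*(-4))*(18 - 9) = -5 + (-14 + 20)*9 = -5 + 6*9 = -5 + 54 = 49)
Z = -4897 (Z = 49 - 1*4946 = 49 - 4946 = -4897)
S = sqrt(2047) (S = sqrt(2595 - 548) = sqrt(2047) ≈ 45.244)
Z/S = -4897*sqrt(2047)/2047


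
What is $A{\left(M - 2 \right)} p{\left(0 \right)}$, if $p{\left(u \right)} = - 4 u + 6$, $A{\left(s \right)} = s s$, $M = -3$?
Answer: $150$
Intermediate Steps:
$A{\left(s \right)} = s^{2}$
$p{\left(u \right)} = 6 - 4 u$
$A{\left(M - 2 \right)} p{\left(0 \right)} = \left(-3 - 2\right)^{2} \left(6 - 0\right) = \left(-3 - 2\right)^{2} \left(6 + 0\right) = \left(-5\right)^{2} \cdot 6 = 25 \cdot 6 = 150$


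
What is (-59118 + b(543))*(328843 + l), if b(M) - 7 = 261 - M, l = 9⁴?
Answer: -19920649772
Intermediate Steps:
l = 6561
b(M) = 268 - M (b(M) = 7 + (261 - M) = 268 - M)
(-59118 + b(543))*(328843 + l) = (-59118 + (268 - 1*543))*(328843 + 6561) = (-59118 + (268 - 543))*335404 = (-59118 - 275)*335404 = -59393*335404 = -19920649772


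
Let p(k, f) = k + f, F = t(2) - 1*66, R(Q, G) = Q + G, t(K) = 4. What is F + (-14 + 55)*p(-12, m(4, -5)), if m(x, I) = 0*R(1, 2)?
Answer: -554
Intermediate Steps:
R(Q, G) = G + Q
F = -62 (F = 4 - 1*66 = 4 - 66 = -62)
m(x, I) = 0 (m(x, I) = 0*(2 + 1) = 0*3 = 0)
p(k, f) = f + k
F + (-14 + 55)*p(-12, m(4, -5)) = -62 + (-14 + 55)*(0 - 12) = -62 + 41*(-12) = -62 - 492 = -554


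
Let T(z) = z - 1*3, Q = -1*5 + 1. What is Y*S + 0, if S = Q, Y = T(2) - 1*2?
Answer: 12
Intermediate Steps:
Q = -4 (Q = -5 + 1 = -4)
T(z) = -3 + z (T(z) = z - 3 = -3 + z)
Y = -3 (Y = (-3 + 2) - 1*2 = -1 - 2 = -3)
S = -4
Y*S + 0 = -3*(-4) + 0 = 12 + 0 = 12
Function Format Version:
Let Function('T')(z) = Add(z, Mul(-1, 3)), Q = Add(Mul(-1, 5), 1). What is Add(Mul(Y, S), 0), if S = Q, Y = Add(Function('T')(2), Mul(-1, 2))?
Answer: 12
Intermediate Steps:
Q = -4 (Q = Add(-5, 1) = -4)
Function('T')(z) = Add(-3, z) (Function('T')(z) = Add(z, -3) = Add(-3, z))
Y = -3 (Y = Add(Add(-3, 2), Mul(-1, 2)) = Add(-1, -2) = -3)
S = -4
Add(Mul(Y, S), 0) = Add(Mul(-3, -4), 0) = Add(12, 0) = 12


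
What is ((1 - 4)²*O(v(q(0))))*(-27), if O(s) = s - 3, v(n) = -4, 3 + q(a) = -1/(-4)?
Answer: 1701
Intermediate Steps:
q(a) = -11/4 (q(a) = -3 - 1/(-4) = -3 - 1*(-¼) = -3 + ¼ = -11/4)
O(s) = -3 + s
((1 - 4)²*O(v(q(0))))*(-27) = ((1 - 4)²*(-3 - 4))*(-27) = ((-3)²*(-7))*(-27) = (9*(-7))*(-27) = -63*(-27) = 1701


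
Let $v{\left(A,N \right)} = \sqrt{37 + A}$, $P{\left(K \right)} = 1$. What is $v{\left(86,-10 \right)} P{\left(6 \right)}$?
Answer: $\sqrt{123} \approx 11.091$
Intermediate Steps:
$v{\left(86,-10 \right)} P{\left(6 \right)} = \sqrt{37 + 86} \cdot 1 = \sqrt{123} \cdot 1 = \sqrt{123}$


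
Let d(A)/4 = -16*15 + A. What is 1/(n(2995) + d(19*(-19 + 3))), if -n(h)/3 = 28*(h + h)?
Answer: -1/505336 ≈ -1.9789e-6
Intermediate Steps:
n(h) = -168*h (n(h) = -84*(h + h) = -84*2*h = -168*h)
d(A) = -960 + 4*A (d(A) = 4*(-16*15 + A) = 4*(-240 + A) = -960 + 4*A)
1/(n(2995) + d(19*(-19 + 3))) = 1/(-168*2995 + (-960 + 4*(19*(-19 + 3)))) = 1/(-503160 + (-960 + 4*(19*(-16)))) = 1/(-503160 + (-960 + 4*(-304))) = 1/(-503160 + (-960 - 1216)) = 1/(-503160 - 2176) = 1/(-505336) = -1/505336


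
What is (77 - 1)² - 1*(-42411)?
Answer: 48187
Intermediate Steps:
(77 - 1)² - 1*(-42411) = 76² + 42411 = 5776 + 42411 = 48187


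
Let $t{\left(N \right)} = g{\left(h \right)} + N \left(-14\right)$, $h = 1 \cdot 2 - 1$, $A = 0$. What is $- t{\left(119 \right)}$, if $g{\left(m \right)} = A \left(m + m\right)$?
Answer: $1666$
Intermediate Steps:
$h = 1$ ($h = 2 - 1 = 1$)
$g{\left(m \right)} = 0$ ($g{\left(m \right)} = 0 \left(m + m\right) = 0 \cdot 2 m = 0$)
$t{\left(N \right)} = - 14 N$ ($t{\left(N \right)} = 0 + N \left(-14\right) = 0 - 14 N = - 14 N$)
$- t{\left(119 \right)} = - \left(-14\right) 119 = \left(-1\right) \left(-1666\right) = 1666$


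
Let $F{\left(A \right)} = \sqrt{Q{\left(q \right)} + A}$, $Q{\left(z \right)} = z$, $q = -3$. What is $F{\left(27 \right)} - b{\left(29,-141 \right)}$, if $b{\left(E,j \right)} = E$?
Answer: $-29 + 2 \sqrt{6} \approx -24.101$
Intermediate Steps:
$F{\left(A \right)} = \sqrt{-3 + A}$
$F{\left(27 \right)} - b{\left(29,-141 \right)} = \sqrt{-3 + 27} - 29 = \sqrt{24} - 29 = 2 \sqrt{6} - 29 = -29 + 2 \sqrt{6}$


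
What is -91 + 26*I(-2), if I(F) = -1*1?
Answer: -117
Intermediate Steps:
I(F) = -1
-91 + 26*I(-2) = -91 + 26*(-1) = -91 - 26 = -117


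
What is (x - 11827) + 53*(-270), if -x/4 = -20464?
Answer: 55719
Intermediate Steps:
x = 81856 (x = -4*(-20464) = 81856)
(x - 11827) + 53*(-270) = (81856 - 11827) + 53*(-270) = 70029 - 14310 = 55719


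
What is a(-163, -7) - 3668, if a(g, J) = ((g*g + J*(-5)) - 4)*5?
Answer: 129332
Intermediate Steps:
a(g, J) = -20 - 25*J + 5*g² (a(g, J) = ((g² - 5*J) - 4)*5 = (-4 + g² - 5*J)*5 = -20 - 25*J + 5*g²)
a(-163, -7) - 3668 = (-20 - 25*(-7) + 5*(-163)²) - 3668 = (-20 + 175 + 5*26569) - 3668 = (-20 + 175 + 132845) - 3668 = 133000 - 3668 = 129332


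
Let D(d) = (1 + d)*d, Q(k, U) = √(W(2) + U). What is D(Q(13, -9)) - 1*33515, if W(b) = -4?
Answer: -33528 + I*√13 ≈ -33528.0 + 3.6056*I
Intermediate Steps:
Q(k, U) = √(-4 + U)
D(d) = d*(1 + d)
D(Q(13, -9)) - 1*33515 = √(-4 - 9)*(1 + √(-4 - 9)) - 1*33515 = √(-13)*(1 + √(-13)) - 33515 = (I*√13)*(1 + I*√13) - 33515 = I*√13*(1 + I*√13) - 33515 = -33515 + I*√13*(1 + I*√13)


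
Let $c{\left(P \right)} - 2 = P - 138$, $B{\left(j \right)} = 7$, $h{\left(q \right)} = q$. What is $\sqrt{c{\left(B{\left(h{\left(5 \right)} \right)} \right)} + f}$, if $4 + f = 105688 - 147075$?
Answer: $4 i \sqrt{2595} \approx 203.76 i$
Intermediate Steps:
$c{\left(P \right)} = -136 + P$ ($c{\left(P \right)} = 2 + \left(P - 138\right) = 2 + \left(-138 + P\right) = -136 + P$)
$f = -41391$ ($f = -4 + \left(105688 - 147075\right) = -4 - 41387 = -41391$)
$\sqrt{c{\left(B{\left(h{\left(5 \right)} \right)} \right)} + f} = \sqrt{\left(-136 + 7\right) - 41391} = \sqrt{-129 - 41391} = \sqrt{-41520} = 4 i \sqrt{2595}$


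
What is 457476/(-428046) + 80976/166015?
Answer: -6881070874/11843676115 ≈ -0.58099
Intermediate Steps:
457476/(-428046) + 80976/166015 = 457476*(-1/428046) + 80976*(1/166015) = -76246/71341 + 80976/166015 = -6881070874/11843676115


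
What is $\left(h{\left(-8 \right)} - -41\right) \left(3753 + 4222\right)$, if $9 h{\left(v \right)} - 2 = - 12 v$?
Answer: $\frac{3724325}{9} \approx 4.1381 \cdot 10^{5}$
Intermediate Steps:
$h{\left(v \right)} = \frac{2}{9} - \frac{4 v}{3}$ ($h{\left(v \right)} = \frac{2}{9} + \frac{\left(-12\right) v}{9} = \frac{2}{9} - \frac{4 v}{3}$)
$\left(h{\left(-8 \right)} - -41\right) \left(3753 + 4222\right) = \left(\left(\frac{2}{9} - - \frac{32}{3}\right) - -41\right) \left(3753 + 4222\right) = \left(\left(\frac{2}{9} + \frac{32}{3}\right) - -41\right) 7975 = \left(\frac{98}{9} + \left(-419 + 460\right)\right) 7975 = \left(\frac{98}{9} + 41\right) 7975 = \frac{467}{9} \cdot 7975 = \frac{3724325}{9}$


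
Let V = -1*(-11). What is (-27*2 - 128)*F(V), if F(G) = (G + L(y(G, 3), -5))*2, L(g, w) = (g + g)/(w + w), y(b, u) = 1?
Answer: -19656/5 ≈ -3931.2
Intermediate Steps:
L(g, w) = g/w (L(g, w) = (2*g)/((2*w)) = (2*g)*(1/(2*w)) = g/w)
V = 11
F(G) = -⅖ + 2*G (F(G) = (G + 1/(-5))*2 = (G + 1*(-⅕))*2 = (G - ⅕)*2 = (-⅕ + G)*2 = -⅖ + 2*G)
(-27*2 - 128)*F(V) = (-27*2 - 128)*(-⅖ + 2*11) = (-54 - 128)*(-⅖ + 22) = -182*108/5 = -19656/5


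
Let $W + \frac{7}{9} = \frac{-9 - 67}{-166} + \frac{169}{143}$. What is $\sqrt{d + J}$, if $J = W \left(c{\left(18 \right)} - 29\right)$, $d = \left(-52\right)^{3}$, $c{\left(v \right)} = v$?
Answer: $\frac{i \sqrt{8718424414}}{249} \approx 374.99 i$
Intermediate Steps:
$d = -140608$
$W = \frac{7082}{8217}$ ($W = - \frac{7}{9} + \left(\frac{-9 - 67}{-166} + \frac{169}{143}\right) = - \frac{7}{9} + \left(\left(-76\right) \left(- \frac{1}{166}\right) + 169 \cdot \frac{1}{143}\right) = - \frac{7}{9} + \left(\frac{38}{83} + \frac{13}{11}\right) = - \frac{7}{9} + \frac{1497}{913} = \frac{7082}{8217} \approx 0.86187$)
$J = - \frac{7082}{747}$ ($J = \frac{7082 \left(18 - 29\right)}{8217} = \frac{7082}{8217} \left(-11\right) = - \frac{7082}{747} \approx -9.4806$)
$\sqrt{d + J} = \sqrt{-140608 - \frac{7082}{747}} = \sqrt{- \frac{105041258}{747}} = \frac{i \sqrt{8718424414}}{249}$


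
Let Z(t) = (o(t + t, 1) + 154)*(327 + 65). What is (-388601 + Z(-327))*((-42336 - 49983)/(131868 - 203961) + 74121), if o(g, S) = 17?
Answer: -572789161510156/24031 ≈ -2.3835e+10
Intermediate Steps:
Z(t) = 67032 (Z(t) = (17 + 154)*(327 + 65) = 171*392 = 67032)
(-388601 + Z(-327))*((-42336 - 49983)/(131868 - 203961) + 74121) = (-388601 + 67032)*((-42336 - 49983)/(131868 - 203961) + 74121) = -321569*(-92319/(-72093) + 74121) = -321569*(-92319*(-1/72093) + 74121) = -321569*(30773/24031 + 74121) = -321569*1781232524/24031 = -572789161510156/24031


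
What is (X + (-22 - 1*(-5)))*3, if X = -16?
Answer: -99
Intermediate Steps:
(X + (-22 - 1*(-5)))*3 = (-16 + (-22 - 1*(-5)))*3 = (-16 + (-22 + 5))*3 = (-16 - 17)*3 = -33*3 = -99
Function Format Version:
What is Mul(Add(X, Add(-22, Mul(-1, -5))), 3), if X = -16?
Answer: -99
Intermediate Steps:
Mul(Add(X, Add(-22, Mul(-1, -5))), 3) = Mul(Add(-16, Add(-22, Mul(-1, -5))), 3) = Mul(Add(-16, Add(-22, 5)), 3) = Mul(Add(-16, -17), 3) = Mul(-33, 3) = -99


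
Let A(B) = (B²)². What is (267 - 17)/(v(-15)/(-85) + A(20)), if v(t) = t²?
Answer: 850/543991 ≈ 0.0015625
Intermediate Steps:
A(B) = B⁴
(267 - 17)/(v(-15)/(-85) + A(20)) = (267 - 17)/((-15)²/(-85) + 20⁴) = 250/(225*(-1/85) + 160000) = 250/(-45/17 + 160000) = 250/(2719955/17) = 250*(17/2719955) = 850/543991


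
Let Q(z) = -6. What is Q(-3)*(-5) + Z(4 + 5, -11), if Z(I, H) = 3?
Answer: 33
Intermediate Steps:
Q(-3)*(-5) + Z(4 + 5, -11) = -6*(-5) + 3 = 30 + 3 = 33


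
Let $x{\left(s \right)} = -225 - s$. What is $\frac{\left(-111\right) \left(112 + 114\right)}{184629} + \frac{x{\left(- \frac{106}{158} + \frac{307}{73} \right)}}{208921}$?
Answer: $- \frac{10156045168071}{74149923969001} \approx -0.13697$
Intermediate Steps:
$\frac{\left(-111\right) \left(112 + 114\right)}{184629} + \frac{x{\left(- \frac{106}{158} + \frac{307}{73} \right)}}{208921} = \frac{\left(-111\right) \left(112 + 114\right)}{184629} + \frac{-225 - \left(- \frac{106}{158} + \frac{307}{73}\right)}{208921} = \left(-111\right) 226 \cdot \frac{1}{184629} + \left(-225 - \left(\left(-106\right) \frac{1}{158} + 307 \cdot \frac{1}{73}\right)\right) \frac{1}{208921} = \left(-25086\right) \frac{1}{184629} + \left(-225 - \left(- \frac{53}{79} + \frac{307}{73}\right)\right) \frac{1}{208921} = - \frac{8362}{61543} + \left(-225 - \frac{20384}{5767}\right) \frac{1}{208921} = - \frac{8362}{61543} - \frac{1317959}{1204847407} = - \frac{10156045168071}{74149923969001}$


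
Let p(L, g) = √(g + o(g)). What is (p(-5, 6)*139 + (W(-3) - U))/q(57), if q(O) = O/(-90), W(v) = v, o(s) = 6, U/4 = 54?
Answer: 6570/19 - 8340*√3/19 ≈ -414.49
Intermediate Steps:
U = 216 (U = 4*54 = 216)
p(L, g) = √(6 + g) (p(L, g) = √(g + 6) = √(6 + g))
q(O) = -O/90 (q(O) = O*(-1/90) = -O/90)
(p(-5, 6)*139 + (W(-3) - U))/q(57) = (√(6 + 6)*139 + (-3 - 1*216))/((-1/90*57)) = (√12*139 + (-3 - 216))/(-19/30) = ((2*√3)*139 - 219)*(-30/19) = (278*√3 - 219)*(-30/19) = (-219 + 278*√3)*(-30/19) = 6570/19 - 8340*√3/19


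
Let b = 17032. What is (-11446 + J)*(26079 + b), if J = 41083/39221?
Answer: -2764538960659/5603 ≈ -4.9340e+8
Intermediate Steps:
J = 5869/5603 (J = 41083*(1/39221) = 5869/5603 ≈ 1.0475)
(-11446 + J)*(26079 + b) = (-11446 + 5869/5603)*(26079 + 17032) = -64126069/5603*43111 = -2764538960659/5603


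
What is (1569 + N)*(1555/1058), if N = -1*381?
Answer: 923670/529 ≈ 1746.1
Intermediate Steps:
N = -381
(1569 + N)*(1555/1058) = (1569 - 381)*(1555/1058) = 1188*(1555*(1/1058)) = 1188*(1555/1058) = 923670/529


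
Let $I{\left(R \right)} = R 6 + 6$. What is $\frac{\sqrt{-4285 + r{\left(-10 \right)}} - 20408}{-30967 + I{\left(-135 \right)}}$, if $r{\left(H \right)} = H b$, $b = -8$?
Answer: $\frac{20408}{31771} - \frac{29 i \sqrt{5}}{31771} \approx 0.64235 - 0.002041 i$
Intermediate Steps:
$I{\left(R \right)} = 6 + 6 R$ ($I{\left(R \right)} = 6 R + 6 = 6 + 6 R$)
$r{\left(H \right)} = - 8 H$ ($r{\left(H \right)} = H \left(-8\right) = - 8 H$)
$\frac{\sqrt{-4285 + r{\left(-10 \right)}} - 20408}{-30967 + I{\left(-135 \right)}} = \frac{\sqrt{-4285 - -80} - 20408}{-30967 + \left(6 + 6 \left(-135\right)\right)} = \frac{\sqrt{-4285 + 80} - 20408}{-30967 + \left(6 - 810\right)} = \frac{\sqrt{-4205} - 20408}{-30967 - 804} = \frac{29 i \sqrt{5} - 20408}{-31771} = \left(-20408 + 29 i \sqrt{5}\right) \left(- \frac{1}{31771}\right) = \frac{20408}{31771} - \frac{29 i \sqrt{5}}{31771}$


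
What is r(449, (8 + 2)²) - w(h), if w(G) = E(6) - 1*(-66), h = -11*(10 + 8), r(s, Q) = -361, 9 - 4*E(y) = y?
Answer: -1711/4 ≈ -427.75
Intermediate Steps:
E(y) = 9/4 - y/4
h = -198 (h = -11*18 = -198)
w(G) = 267/4 (w(G) = (9/4 - ¼*6) - 1*(-66) = (9/4 - 3/2) + 66 = ¾ + 66 = 267/4)
r(449, (8 + 2)²) - w(h) = -361 - 1*267/4 = -361 - 267/4 = -1711/4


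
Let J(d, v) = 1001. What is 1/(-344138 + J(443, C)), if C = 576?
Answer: -1/343137 ≈ -2.9143e-6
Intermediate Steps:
1/(-344138 + J(443, C)) = 1/(-344138 + 1001) = 1/(-343137) = -1/343137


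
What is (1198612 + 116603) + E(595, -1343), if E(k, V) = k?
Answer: 1315810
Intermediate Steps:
(1198612 + 116603) + E(595, -1343) = (1198612 + 116603) + 595 = 1315215 + 595 = 1315810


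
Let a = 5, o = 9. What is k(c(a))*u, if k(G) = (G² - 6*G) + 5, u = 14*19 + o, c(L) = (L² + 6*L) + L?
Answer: 892375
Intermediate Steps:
c(L) = L² + 7*L
u = 275 (u = 14*19 + 9 = 266 + 9 = 275)
k(G) = 5 + G² - 6*G
k(c(a))*u = (5 + (5*(7 + 5))² - 30*(7 + 5))*275 = (5 + (5*12)² - 30*12)*275 = (5 + 60² - 6*60)*275 = (5 + 3600 - 360)*275 = 3245*275 = 892375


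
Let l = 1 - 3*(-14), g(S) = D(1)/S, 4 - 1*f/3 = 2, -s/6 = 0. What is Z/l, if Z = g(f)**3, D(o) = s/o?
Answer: 0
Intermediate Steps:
s = 0 (s = -6*0 = 0)
D(o) = 0 (D(o) = 0/o = 0)
f = 6 (f = 12 - 3*2 = 12 - 6 = 6)
g(S) = 0 (g(S) = 0/S = 0)
l = 43 (l = 1 + 42 = 43)
Z = 0 (Z = 0**3 = 0)
Z/l = 0/43 = 0*(1/43) = 0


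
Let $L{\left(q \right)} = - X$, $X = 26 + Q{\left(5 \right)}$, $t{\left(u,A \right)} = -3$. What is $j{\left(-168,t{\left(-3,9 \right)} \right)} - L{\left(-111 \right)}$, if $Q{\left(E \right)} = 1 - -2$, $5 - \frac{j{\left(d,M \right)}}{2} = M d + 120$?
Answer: $-1209$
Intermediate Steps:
$j{\left(d,M \right)} = -230 - 2 M d$ ($j{\left(d,M \right)} = 10 - 2 \left(M d + 120\right) = 10 - 2 \left(120 + M d\right) = 10 - \left(240 + 2 M d\right) = -230 - 2 M d$)
$Q{\left(E \right)} = 3$ ($Q{\left(E \right)} = 1 + 2 = 3$)
$X = 29$ ($X = 26 + 3 = 29$)
$L{\left(q \right)} = -29$ ($L{\left(q \right)} = \left(-1\right) 29 = -29$)
$j{\left(-168,t{\left(-3,9 \right)} \right)} - L{\left(-111 \right)} = \left(-230 - \left(-6\right) \left(-168\right)\right) - -29 = \left(-230 - 1008\right) + 29 = -1238 + 29 = -1209$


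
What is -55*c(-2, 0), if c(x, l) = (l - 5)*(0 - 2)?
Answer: -550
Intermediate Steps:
c(x, l) = 10 - 2*l (c(x, l) = (-5 + l)*(-2) = 10 - 2*l)
-55*c(-2, 0) = -55*(10 - 2*0) = -55*(10 + 0) = -55*10 = -550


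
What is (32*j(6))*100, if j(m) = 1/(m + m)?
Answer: 800/3 ≈ 266.67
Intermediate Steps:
j(m) = 1/(2*m)
(32*j(6))*100 = (32*((1/2)/6))*100 = (32*((1/2)*(1/6)))*100 = (32*(1/12))*100 = (8/3)*100 = 800/3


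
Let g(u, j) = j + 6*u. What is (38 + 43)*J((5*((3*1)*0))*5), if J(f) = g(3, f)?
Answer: 1458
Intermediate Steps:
J(f) = 18 + f (J(f) = f + 6*3 = f + 18 = 18 + f)
(38 + 43)*J((5*((3*1)*0))*5) = (38 + 43)*(18 + (5*((3*1)*0))*5) = 81*(18 + (5*(3*0))*5) = 81*(18 + (5*0)*5) = 81*(18 + 0*5) = 81*(18 + 0) = 81*18 = 1458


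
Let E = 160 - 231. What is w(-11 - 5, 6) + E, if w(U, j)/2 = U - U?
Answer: -71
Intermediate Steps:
w(U, j) = 0 (w(U, j) = 2*(U - U) = 2*0 = 0)
E = -71
w(-11 - 5, 6) + E = 0 - 71 = -71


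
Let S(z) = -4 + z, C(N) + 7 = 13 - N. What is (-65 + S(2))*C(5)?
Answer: -67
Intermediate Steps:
C(N) = 6 - N (C(N) = -7 + (13 - N) = 6 - N)
(-65 + S(2))*C(5) = (-65 + (-4 + 2))*(6 - 1*5) = (-65 - 2)*(6 - 5) = -67*1 = -67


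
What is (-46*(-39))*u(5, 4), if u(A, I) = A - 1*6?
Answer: -1794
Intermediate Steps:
u(A, I) = -6 + A (u(A, I) = A - 6 = -6 + A)
(-46*(-39))*u(5, 4) = (-46*(-39))*(-6 + 5) = 1794*(-1) = -1794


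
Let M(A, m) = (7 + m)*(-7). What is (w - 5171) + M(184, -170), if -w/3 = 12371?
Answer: -41143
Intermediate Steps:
w = -37113 (w = -3*12371 = -37113)
M(A, m) = -49 - 7*m
(w - 5171) + M(184, -170) = (-37113 - 5171) + (-49 - 7*(-170)) = -42284 + (-49 + 1190) = -42284 + 1141 = -41143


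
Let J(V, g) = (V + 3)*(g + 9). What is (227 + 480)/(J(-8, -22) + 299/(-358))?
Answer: 253106/22971 ≈ 11.018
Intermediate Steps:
J(V, g) = (3 + V)*(9 + g)
(227 + 480)/(J(-8, -22) + 299/(-358)) = (227 + 480)/((27 + 3*(-22) + 9*(-8) - 8*(-22)) + 299/(-358)) = 707/((27 - 66 - 72 + 176) + 299*(-1/358)) = 707/(65 - 299/358) = 707/(22971/358) = 707*(358/22971) = 253106/22971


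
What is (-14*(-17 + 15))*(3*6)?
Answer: 504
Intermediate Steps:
(-14*(-17 + 15))*(3*6) = -14*(-2)*18 = 28*18 = 504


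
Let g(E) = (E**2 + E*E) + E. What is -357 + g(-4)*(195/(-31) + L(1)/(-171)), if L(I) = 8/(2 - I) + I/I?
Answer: -314881/589 ≈ -534.60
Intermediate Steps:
L(I) = 1 + 8/(2 - I) (L(I) = 8/(2 - I) + 1 = 1 + 8/(2 - I))
g(E) = E + 2*E**2 (g(E) = (E**2 + E**2) + E = 2*E**2 + E = E + 2*E**2)
-357 + g(-4)*(195/(-31) + L(1)/(-171)) = -357 + (-4*(1 + 2*(-4)))*(195/(-31) + ((-10 + 1)/(-2 + 1))/(-171)) = -357 + (-4*(1 - 8))*(195*(-1/31) + (-9/(-1))*(-1/171)) = -357 + (-4*(-7))*(-195/31 - 1*(-9)*(-1/171)) = -357 + 28*(-195/31 + 9*(-1/171)) = -357 + 28*(-195/31 - 1/19) = -357 + 28*(-3736/589) = -357 - 104608/589 = -314881/589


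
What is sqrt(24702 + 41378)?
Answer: 4*sqrt(4130) ≈ 257.06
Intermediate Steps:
sqrt(24702 + 41378) = sqrt(66080) = 4*sqrt(4130)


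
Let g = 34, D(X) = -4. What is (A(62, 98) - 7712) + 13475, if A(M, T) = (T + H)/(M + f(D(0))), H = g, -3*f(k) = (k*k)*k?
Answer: 720573/125 ≈ 5764.6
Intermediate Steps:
f(k) = -k³/3 (f(k) = -k*k*k/3 = -k²*k/3 = -k³/3)
H = 34
A(M, T) = (34 + T)/(64/3 + M) (A(M, T) = (T + 34)/(M - ⅓*(-4)³) = (34 + T)/(M - ⅓*(-64)) = (34 + T)/(M + 64/3) = (34 + T)/(64/3 + M))
(A(62, 98) - 7712) + 13475 = (3*(34 + 98)/(64 + 3*62) - 7712) + 13475 = (3*132/(64 + 186) - 7712) + 13475 = (3*132/250 - 7712) + 13475 = (3*(1/250)*132 - 7712) + 13475 = (198/125 - 7712) + 13475 = -963802/125 + 13475 = 720573/125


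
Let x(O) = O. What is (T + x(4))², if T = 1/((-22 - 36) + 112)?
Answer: 47089/2916 ≈ 16.148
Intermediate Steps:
T = 1/54 (T = 1/(-58 + 112) = 1/54 ≈ 0.018519)
(T + x(4))² = (1/54 + 4)² = (217/54)² = 47089/2916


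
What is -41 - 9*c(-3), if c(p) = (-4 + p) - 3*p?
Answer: -59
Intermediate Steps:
c(p) = -4 - 2*p
-41 - 9*c(-3) = -41 - 9*(-4 - 2*(-3)) = -41 - 9*(-4 + 6) = -41 - 9*2 = -41 - 18 = -59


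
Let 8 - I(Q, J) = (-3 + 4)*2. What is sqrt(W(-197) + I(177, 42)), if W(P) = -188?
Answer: I*sqrt(182) ≈ 13.491*I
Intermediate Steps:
I(Q, J) = 6 (I(Q, J) = 8 - (-3 + 4)*2 = 8 - 2 = 6)
sqrt(W(-197) + I(177, 42)) = sqrt(-188 + 6) = sqrt(-182) = I*sqrt(182)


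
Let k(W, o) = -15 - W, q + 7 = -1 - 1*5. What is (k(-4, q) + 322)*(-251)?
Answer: -78061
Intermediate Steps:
q = -13 (q = -7 + (-1 - 1*5) = -7 + (-1 - 5) = -7 - 6 = -13)
(k(-4, q) + 322)*(-251) = ((-15 - 1*(-4)) + 322)*(-251) = ((-15 + 4) + 322)*(-251) = (-11 + 322)*(-251) = 311*(-251) = -78061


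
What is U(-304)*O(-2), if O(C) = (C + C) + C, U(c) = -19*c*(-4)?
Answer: 138624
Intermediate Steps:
U(c) = 76*c (U(c) = -(-76)*c = 76*c)
O(C) = 3*C (O(C) = 2*C + C = 3*C)
U(-304)*O(-2) = (76*(-304))*(3*(-2)) = -23104*(-6) = 138624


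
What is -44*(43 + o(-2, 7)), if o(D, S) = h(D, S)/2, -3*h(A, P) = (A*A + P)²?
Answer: -3014/3 ≈ -1004.7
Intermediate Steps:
h(A, P) = -(P + A²)²/3 (h(A, P) = -(A*A + P)²/3 = -(A² + P)²/3 = -(P + A²)²/3)
o(D, S) = -(S + D²)²/6 (o(D, S) = -(S + D²)²/3/2 = -(S + D²)²/3*(½) = -(S + D²)²/6)
-44*(43 + o(-2, 7)) = -44*(43 - (7 + (-2)²)²/6) = -44*(43 - (7 + 4)²/6) = -44*(43 - ⅙*11²) = -44*(43 - ⅙*121) = -44*(43 - 121/6) = -44*137/6 = -3014/3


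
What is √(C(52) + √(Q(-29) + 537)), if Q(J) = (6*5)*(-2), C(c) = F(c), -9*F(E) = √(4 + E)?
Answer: √(-2*√14 + 27*√53)/3 ≈ 4.5835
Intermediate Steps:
F(E) = -√(4 + E)/9
C(c) = -√(4 + c)/9
Q(J) = -60 (Q(J) = 30*(-2) = -60)
√(C(52) + √(Q(-29) + 537)) = √(-√(4 + 52)/9 + √(-60 + 537)) = √(-2*√14/9 + √477) = √(-2*√14/9 + 3*√53) = √(3*√53 - 2*√14/9)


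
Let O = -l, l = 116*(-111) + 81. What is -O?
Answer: -12795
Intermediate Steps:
l = -12795 (l = -12876 + 81 = -12795)
O = 12795 (O = -1*(-12795) = 12795)
-O = -1*12795 = -12795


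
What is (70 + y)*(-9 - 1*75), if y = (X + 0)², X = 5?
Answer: -7980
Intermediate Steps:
y = 25 (y = (5 + 0)² = 5² = 25)
(70 + y)*(-9 - 1*75) = (70 + 25)*(-9 - 1*75) = 95*(-9 - 75) = 95*(-84) = -7980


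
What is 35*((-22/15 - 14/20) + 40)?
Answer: 7945/6 ≈ 1324.2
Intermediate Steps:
35*((-22/15 - 14/20) + 40) = 35*((-22*1/15 - 14*1/20) + 40) = 35*((-22/15 - 7/10) + 40) = 35*(-13/6 + 40) = 35*(227/6) = 7945/6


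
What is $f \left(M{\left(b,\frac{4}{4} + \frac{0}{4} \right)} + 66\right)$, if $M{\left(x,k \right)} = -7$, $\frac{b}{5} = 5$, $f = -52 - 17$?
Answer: $-4071$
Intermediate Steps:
$f = -69$ ($f = -52 - 17 = -69$)
$b = 25$ ($b = 5 \cdot 5 = 25$)
$f \left(M{\left(b,\frac{4}{4} + \frac{0}{4} \right)} + 66\right) = - 69 \left(-7 + 66\right) = \left(-69\right) 59 = -4071$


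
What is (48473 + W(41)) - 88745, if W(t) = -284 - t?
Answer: -40597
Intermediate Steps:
(48473 + W(41)) - 88745 = (48473 + (-284 - 1*41)) - 88745 = (48473 + (-284 - 41)) - 88745 = (48473 - 325) - 88745 = 48148 - 88745 = -40597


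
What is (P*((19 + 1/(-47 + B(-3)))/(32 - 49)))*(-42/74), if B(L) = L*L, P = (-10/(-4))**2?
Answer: 378525/95608 ≈ 3.9591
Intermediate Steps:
P = 25/4 (P = (-10*(-1/4))**2 = (5/2)**2 = 25/4 ≈ 6.2500)
B(L) = L**2
(P*((19 + 1/(-47 + B(-3)))/(32 - 49)))*(-42/74) = (25*((19 + 1/(-47 + (-3)**2))/(32 - 49))/4)*(-42/74) = (25*((19 + 1/(-47 + 9))/(-17))/4)*(-42*1/74) = (25*((19 + 1/(-38))*(-1/17))/4)*(-21/37) = (25*((19 - 1/38)*(-1/17))/4)*(-21/37) = (25*((721/38)*(-1/17))/4)*(-21/37) = ((25/4)*(-721/646))*(-21/37) = -18025/2584*(-21/37) = 378525/95608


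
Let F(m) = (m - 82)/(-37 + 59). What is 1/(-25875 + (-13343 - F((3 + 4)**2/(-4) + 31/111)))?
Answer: -888/34821791 ≈ -2.5501e-5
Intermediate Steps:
F(m) = -41/11 + m/22 (F(m) = (-82 + m)/22 = (-82 + m)*(1/22) = -41/11 + m/22)
1/(-25875 + (-13343 - F((3 + 4)**2/(-4) + 31/111))) = 1/(-25875 + (-13343 - (-41/11 + ((3 + 4)**2/(-4) + 31/111)/22))) = 1/(-25875 + (-13343 - (-41/11 + (7**2*(-1/4) + 31*(1/111))/22))) = 1/(-25875 + (-13343 - (-41/11 + (49*(-1/4) + 31/111)/22))) = 1/(-25875 + (-13343 - (-41/11 + (-49/4 + 31/111)/22))) = 1/(-25875 + (-13343 - (-41/11 + (1/22)*(-5315/444)))) = 1/(-25875 + (-13343 - (-41/11 - 5315/9768))) = 1/(-25875 + (-13343 - 1*(-3793/888))) = 1/(-25875 + (-13343 + 3793/888)) = 1/(-25875 - 11844791/888) = 1/(-34821791/888) = -888/34821791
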